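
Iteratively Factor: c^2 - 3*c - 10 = (c - 5)*(c + 2)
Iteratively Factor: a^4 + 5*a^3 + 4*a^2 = (a)*(a^3 + 5*a^2 + 4*a) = a*(a + 4)*(a^2 + a) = a^2*(a + 4)*(a + 1)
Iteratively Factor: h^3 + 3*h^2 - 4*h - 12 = (h + 3)*(h^2 - 4) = (h - 2)*(h + 3)*(h + 2)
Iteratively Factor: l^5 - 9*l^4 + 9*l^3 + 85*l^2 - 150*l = (l - 2)*(l^4 - 7*l^3 - 5*l^2 + 75*l) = (l - 5)*(l - 2)*(l^3 - 2*l^2 - 15*l) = l*(l - 5)*(l - 2)*(l^2 - 2*l - 15) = l*(l - 5)^2*(l - 2)*(l + 3)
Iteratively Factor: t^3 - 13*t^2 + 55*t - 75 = (t - 3)*(t^2 - 10*t + 25) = (t - 5)*(t - 3)*(t - 5)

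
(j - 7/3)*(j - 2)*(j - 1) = j^3 - 16*j^2/3 + 9*j - 14/3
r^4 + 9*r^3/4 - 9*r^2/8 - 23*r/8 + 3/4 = (r - 1)*(r - 1/4)*(r + 3/2)*(r + 2)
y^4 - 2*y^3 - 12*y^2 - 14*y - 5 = (y - 5)*(y + 1)^3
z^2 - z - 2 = (z - 2)*(z + 1)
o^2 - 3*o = o*(o - 3)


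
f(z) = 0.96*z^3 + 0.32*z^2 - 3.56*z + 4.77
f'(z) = 2.88*z^2 + 0.64*z - 3.56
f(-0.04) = 4.91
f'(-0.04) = -3.58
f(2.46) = 12.24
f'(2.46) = 15.44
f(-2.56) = -0.13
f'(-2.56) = 13.68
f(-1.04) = 7.74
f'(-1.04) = -1.11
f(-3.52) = -20.60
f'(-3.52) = 29.87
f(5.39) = 145.21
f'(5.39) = 83.56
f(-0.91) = 7.55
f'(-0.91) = -1.76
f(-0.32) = 5.91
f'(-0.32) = -3.47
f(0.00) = 4.77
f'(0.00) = -3.56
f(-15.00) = -3109.83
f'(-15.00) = 634.84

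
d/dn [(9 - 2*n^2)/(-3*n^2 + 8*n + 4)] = 2*(-8*n^2 + 19*n - 36)/(9*n^4 - 48*n^3 + 40*n^2 + 64*n + 16)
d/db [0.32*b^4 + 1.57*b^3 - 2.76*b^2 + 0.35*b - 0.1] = 1.28*b^3 + 4.71*b^2 - 5.52*b + 0.35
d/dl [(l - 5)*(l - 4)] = 2*l - 9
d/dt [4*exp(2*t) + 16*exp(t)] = 8*(exp(t) + 2)*exp(t)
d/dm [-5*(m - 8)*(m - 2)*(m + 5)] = -15*m^2 + 50*m + 170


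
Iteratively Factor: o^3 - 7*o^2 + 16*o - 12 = (o - 2)*(o^2 - 5*o + 6) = (o - 2)^2*(o - 3)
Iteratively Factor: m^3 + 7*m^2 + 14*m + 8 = (m + 4)*(m^2 + 3*m + 2) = (m + 1)*(m + 4)*(m + 2)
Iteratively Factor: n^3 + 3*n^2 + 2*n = (n + 1)*(n^2 + 2*n) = (n + 1)*(n + 2)*(n)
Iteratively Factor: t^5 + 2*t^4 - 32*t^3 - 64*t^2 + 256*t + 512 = (t + 2)*(t^4 - 32*t^2 + 256) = (t + 2)*(t + 4)*(t^3 - 4*t^2 - 16*t + 64) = (t - 4)*(t + 2)*(t + 4)*(t^2 - 16) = (t - 4)*(t + 2)*(t + 4)^2*(t - 4)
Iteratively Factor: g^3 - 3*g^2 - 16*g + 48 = (g - 3)*(g^2 - 16) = (g - 4)*(g - 3)*(g + 4)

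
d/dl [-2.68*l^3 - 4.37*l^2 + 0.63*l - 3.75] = -8.04*l^2 - 8.74*l + 0.63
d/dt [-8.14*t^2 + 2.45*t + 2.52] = 2.45 - 16.28*t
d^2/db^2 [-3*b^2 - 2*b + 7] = -6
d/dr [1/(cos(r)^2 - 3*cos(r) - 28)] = (2*cos(r) - 3)*sin(r)/(sin(r)^2 + 3*cos(r) + 27)^2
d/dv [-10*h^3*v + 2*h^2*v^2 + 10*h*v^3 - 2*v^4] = -10*h^3 + 4*h^2*v + 30*h*v^2 - 8*v^3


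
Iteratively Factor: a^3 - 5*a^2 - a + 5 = (a - 1)*(a^2 - 4*a - 5) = (a - 5)*(a - 1)*(a + 1)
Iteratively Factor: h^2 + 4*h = (h + 4)*(h)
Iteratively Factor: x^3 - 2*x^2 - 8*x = (x - 4)*(x^2 + 2*x) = x*(x - 4)*(x + 2)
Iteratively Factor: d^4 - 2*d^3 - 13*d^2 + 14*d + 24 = (d - 2)*(d^3 - 13*d - 12) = (d - 2)*(d + 3)*(d^2 - 3*d - 4) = (d - 4)*(d - 2)*(d + 3)*(d + 1)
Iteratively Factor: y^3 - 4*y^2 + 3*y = (y - 1)*(y^2 - 3*y) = y*(y - 1)*(y - 3)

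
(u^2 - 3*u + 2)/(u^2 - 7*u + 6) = (u - 2)/(u - 6)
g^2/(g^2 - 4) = g^2/(g^2 - 4)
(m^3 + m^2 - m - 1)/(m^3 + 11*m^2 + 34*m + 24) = (m^2 - 1)/(m^2 + 10*m + 24)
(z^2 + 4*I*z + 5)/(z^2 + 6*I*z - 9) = (z^2 + 4*I*z + 5)/(z^2 + 6*I*z - 9)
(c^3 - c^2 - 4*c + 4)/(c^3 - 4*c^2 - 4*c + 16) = (c - 1)/(c - 4)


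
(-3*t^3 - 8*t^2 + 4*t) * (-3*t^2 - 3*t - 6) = 9*t^5 + 33*t^4 + 30*t^3 + 36*t^2 - 24*t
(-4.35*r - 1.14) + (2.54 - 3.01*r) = 1.4 - 7.36*r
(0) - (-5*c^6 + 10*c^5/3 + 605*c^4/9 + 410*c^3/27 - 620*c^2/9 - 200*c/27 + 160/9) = 5*c^6 - 10*c^5/3 - 605*c^4/9 - 410*c^3/27 + 620*c^2/9 + 200*c/27 - 160/9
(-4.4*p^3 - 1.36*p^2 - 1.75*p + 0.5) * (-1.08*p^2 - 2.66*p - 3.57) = 4.752*p^5 + 13.1728*p^4 + 21.2156*p^3 + 8.9702*p^2 + 4.9175*p - 1.785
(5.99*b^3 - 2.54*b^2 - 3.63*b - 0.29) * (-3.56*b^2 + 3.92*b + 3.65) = -21.3244*b^5 + 32.5232*b^4 + 24.8295*b^3 - 22.4682*b^2 - 14.3863*b - 1.0585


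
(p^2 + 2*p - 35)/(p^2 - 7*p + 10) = (p + 7)/(p - 2)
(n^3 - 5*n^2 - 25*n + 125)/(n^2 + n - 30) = (n^2 - 25)/(n + 6)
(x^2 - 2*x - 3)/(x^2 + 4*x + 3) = (x - 3)/(x + 3)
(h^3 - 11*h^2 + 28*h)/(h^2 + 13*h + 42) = h*(h^2 - 11*h + 28)/(h^2 + 13*h + 42)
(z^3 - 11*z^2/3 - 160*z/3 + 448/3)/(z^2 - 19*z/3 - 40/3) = (3*z^2 + 13*z - 56)/(3*z + 5)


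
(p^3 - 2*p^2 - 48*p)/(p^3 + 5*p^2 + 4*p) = (p^2 - 2*p - 48)/(p^2 + 5*p + 4)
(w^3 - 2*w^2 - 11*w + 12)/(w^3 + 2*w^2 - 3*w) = (w - 4)/w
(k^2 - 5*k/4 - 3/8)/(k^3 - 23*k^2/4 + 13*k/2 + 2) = (k - 3/2)/(k^2 - 6*k + 8)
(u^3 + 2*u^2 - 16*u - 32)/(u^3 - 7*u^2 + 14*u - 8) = (u^2 + 6*u + 8)/(u^2 - 3*u + 2)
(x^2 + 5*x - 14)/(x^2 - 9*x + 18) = (x^2 + 5*x - 14)/(x^2 - 9*x + 18)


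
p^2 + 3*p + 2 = (p + 1)*(p + 2)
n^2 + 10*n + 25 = (n + 5)^2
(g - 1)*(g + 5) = g^2 + 4*g - 5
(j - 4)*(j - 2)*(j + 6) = j^3 - 28*j + 48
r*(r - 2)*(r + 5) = r^3 + 3*r^2 - 10*r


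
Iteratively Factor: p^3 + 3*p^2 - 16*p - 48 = (p + 4)*(p^2 - p - 12) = (p + 3)*(p + 4)*(p - 4)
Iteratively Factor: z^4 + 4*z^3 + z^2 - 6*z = (z)*(z^3 + 4*z^2 + z - 6) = z*(z + 3)*(z^2 + z - 2) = z*(z - 1)*(z + 3)*(z + 2)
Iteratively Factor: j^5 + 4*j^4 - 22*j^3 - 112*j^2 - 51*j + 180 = (j - 1)*(j^4 + 5*j^3 - 17*j^2 - 129*j - 180) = (j - 1)*(j + 3)*(j^3 + 2*j^2 - 23*j - 60) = (j - 5)*(j - 1)*(j + 3)*(j^2 + 7*j + 12) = (j - 5)*(j - 1)*(j + 3)*(j + 4)*(j + 3)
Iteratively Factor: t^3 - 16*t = (t)*(t^2 - 16) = t*(t - 4)*(t + 4)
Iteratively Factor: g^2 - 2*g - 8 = (g - 4)*(g + 2)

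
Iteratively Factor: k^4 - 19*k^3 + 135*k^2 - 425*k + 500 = (k - 4)*(k^3 - 15*k^2 + 75*k - 125) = (k - 5)*(k - 4)*(k^2 - 10*k + 25) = (k - 5)^2*(k - 4)*(k - 5)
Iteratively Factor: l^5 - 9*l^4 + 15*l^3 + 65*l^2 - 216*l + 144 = (l - 1)*(l^4 - 8*l^3 + 7*l^2 + 72*l - 144) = (l - 4)*(l - 1)*(l^3 - 4*l^2 - 9*l + 36) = (l - 4)*(l - 3)*(l - 1)*(l^2 - l - 12) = (l - 4)*(l - 3)*(l - 1)*(l + 3)*(l - 4)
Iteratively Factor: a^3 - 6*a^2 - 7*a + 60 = (a - 4)*(a^2 - 2*a - 15) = (a - 4)*(a + 3)*(a - 5)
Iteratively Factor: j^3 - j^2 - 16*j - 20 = (j + 2)*(j^2 - 3*j - 10) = (j + 2)^2*(j - 5)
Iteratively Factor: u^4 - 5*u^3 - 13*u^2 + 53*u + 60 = (u + 3)*(u^3 - 8*u^2 + 11*u + 20) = (u - 4)*(u + 3)*(u^2 - 4*u - 5) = (u - 4)*(u + 1)*(u + 3)*(u - 5)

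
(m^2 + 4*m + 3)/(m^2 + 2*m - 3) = (m + 1)/(m - 1)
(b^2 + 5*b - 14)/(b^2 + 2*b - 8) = (b + 7)/(b + 4)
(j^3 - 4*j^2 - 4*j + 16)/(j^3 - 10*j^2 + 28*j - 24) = (j^2 - 2*j - 8)/(j^2 - 8*j + 12)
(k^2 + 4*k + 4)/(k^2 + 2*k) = (k + 2)/k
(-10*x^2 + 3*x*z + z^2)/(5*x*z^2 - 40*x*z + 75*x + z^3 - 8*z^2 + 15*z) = (-2*x + z)/(z^2 - 8*z + 15)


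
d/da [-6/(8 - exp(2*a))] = -12*exp(2*a)/(exp(2*a) - 8)^2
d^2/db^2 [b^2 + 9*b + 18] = 2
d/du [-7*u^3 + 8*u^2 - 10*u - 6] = -21*u^2 + 16*u - 10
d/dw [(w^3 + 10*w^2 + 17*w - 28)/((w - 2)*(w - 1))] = (w^2 - 4*w - 50)/(w^2 - 4*w + 4)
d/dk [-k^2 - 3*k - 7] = -2*k - 3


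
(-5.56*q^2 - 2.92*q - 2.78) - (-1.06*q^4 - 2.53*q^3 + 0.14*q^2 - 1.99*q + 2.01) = 1.06*q^4 + 2.53*q^3 - 5.7*q^2 - 0.93*q - 4.79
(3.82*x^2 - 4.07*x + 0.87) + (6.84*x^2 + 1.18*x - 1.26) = 10.66*x^2 - 2.89*x - 0.39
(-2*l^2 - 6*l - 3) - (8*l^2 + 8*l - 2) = -10*l^2 - 14*l - 1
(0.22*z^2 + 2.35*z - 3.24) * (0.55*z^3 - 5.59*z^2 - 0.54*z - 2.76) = 0.121*z^5 + 0.0627000000000002*z^4 - 15.0373*z^3 + 16.2354*z^2 - 4.7364*z + 8.9424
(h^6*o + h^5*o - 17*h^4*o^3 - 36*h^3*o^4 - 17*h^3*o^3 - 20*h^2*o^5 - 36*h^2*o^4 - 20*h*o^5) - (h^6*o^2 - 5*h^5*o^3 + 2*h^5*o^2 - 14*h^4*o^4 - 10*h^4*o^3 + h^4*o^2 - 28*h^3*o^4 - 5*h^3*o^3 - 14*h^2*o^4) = -h^6*o^2 + h^6*o + 5*h^5*o^3 - 2*h^5*o^2 + h^5*o + 14*h^4*o^4 - 7*h^4*o^3 - h^4*o^2 - 8*h^3*o^4 - 12*h^3*o^3 - 20*h^2*o^5 - 22*h^2*o^4 - 20*h*o^5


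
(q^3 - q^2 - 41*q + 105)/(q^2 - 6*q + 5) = (q^2 + 4*q - 21)/(q - 1)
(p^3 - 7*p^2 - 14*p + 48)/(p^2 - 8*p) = p + 1 - 6/p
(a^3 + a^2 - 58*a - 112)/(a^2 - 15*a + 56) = (a^2 + 9*a + 14)/(a - 7)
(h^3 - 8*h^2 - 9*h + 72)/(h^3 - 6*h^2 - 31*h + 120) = (h + 3)/(h + 5)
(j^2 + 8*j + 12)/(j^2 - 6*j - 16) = (j + 6)/(j - 8)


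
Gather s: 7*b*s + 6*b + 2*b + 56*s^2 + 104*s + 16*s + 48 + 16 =8*b + 56*s^2 + s*(7*b + 120) + 64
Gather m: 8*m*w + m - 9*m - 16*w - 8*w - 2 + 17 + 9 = m*(8*w - 8) - 24*w + 24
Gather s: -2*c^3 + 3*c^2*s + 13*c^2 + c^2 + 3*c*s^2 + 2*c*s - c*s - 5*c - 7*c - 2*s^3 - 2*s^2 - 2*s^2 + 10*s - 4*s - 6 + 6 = -2*c^3 + 14*c^2 - 12*c - 2*s^3 + s^2*(3*c - 4) + s*(3*c^2 + c + 6)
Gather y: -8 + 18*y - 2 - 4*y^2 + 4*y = -4*y^2 + 22*y - 10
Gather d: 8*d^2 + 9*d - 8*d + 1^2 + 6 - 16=8*d^2 + d - 9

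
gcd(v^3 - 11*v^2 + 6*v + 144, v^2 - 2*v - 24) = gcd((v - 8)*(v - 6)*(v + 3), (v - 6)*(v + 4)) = v - 6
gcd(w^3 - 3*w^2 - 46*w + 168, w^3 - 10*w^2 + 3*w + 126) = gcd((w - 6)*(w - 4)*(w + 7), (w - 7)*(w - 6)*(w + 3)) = w - 6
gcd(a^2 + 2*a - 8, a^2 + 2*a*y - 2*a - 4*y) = a - 2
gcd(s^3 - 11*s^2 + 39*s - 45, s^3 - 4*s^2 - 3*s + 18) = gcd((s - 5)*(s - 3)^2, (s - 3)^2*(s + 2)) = s^2 - 6*s + 9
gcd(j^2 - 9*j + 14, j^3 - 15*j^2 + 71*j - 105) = j - 7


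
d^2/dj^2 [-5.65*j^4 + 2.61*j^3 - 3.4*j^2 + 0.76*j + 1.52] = -67.8*j^2 + 15.66*j - 6.8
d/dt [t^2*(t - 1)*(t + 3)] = 2*t*(2*t^2 + 3*t - 3)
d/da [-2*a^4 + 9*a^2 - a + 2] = -8*a^3 + 18*a - 1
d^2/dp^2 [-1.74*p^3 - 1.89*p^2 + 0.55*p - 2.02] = -10.44*p - 3.78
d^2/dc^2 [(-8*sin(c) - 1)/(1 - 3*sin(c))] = 11*(-3*sin(c)^2 - sin(c) + 6)/(3*sin(c) - 1)^3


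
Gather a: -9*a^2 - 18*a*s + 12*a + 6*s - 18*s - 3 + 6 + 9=-9*a^2 + a*(12 - 18*s) - 12*s + 12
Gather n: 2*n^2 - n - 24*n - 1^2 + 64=2*n^2 - 25*n + 63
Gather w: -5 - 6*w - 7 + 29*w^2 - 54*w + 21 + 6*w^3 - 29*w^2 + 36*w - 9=6*w^3 - 24*w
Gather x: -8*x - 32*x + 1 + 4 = 5 - 40*x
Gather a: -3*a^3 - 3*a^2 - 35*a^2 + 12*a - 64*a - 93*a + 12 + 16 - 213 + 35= -3*a^3 - 38*a^2 - 145*a - 150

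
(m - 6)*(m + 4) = m^2 - 2*m - 24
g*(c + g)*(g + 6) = c*g^2 + 6*c*g + g^3 + 6*g^2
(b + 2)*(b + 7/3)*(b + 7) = b^3 + 34*b^2/3 + 35*b + 98/3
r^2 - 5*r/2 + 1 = (r - 2)*(r - 1/2)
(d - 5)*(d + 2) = d^2 - 3*d - 10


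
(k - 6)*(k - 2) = k^2 - 8*k + 12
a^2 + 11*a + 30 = (a + 5)*(a + 6)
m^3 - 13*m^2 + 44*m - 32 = (m - 8)*(m - 4)*(m - 1)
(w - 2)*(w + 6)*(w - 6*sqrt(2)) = w^3 - 6*sqrt(2)*w^2 + 4*w^2 - 24*sqrt(2)*w - 12*w + 72*sqrt(2)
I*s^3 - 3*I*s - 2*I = (s - 2)*(s + 1)*(I*s + I)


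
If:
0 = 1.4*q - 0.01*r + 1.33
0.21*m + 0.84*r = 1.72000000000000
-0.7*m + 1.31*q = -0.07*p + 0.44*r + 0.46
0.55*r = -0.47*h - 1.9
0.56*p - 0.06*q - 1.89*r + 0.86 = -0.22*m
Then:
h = -7.39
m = -3.27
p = 9.31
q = -0.93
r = 2.86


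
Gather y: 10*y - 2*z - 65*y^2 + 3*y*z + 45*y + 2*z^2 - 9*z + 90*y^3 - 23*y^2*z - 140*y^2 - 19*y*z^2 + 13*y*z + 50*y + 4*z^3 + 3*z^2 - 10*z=90*y^3 + y^2*(-23*z - 205) + y*(-19*z^2 + 16*z + 105) + 4*z^3 + 5*z^2 - 21*z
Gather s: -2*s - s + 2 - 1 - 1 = -3*s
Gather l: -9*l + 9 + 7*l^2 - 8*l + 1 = 7*l^2 - 17*l + 10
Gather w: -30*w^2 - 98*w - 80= -30*w^2 - 98*w - 80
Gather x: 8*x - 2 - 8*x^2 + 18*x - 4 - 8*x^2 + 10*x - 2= -16*x^2 + 36*x - 8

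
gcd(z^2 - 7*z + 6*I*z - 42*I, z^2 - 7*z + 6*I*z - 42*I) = z^2 + z*(-7 + 6*I) - 42*I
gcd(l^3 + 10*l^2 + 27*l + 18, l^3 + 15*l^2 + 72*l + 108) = l^2 + 9*l + 18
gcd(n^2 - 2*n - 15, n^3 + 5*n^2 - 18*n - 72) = n + 3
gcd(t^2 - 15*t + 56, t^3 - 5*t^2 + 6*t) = 1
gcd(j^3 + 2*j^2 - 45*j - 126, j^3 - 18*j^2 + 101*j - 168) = j - 7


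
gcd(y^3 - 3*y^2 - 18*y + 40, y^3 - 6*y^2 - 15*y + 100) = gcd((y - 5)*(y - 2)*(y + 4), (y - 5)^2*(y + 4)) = y^2 - y - 20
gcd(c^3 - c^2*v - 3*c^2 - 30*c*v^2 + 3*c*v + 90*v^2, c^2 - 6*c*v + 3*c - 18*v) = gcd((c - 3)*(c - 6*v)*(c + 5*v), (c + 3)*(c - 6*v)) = -c + 6*v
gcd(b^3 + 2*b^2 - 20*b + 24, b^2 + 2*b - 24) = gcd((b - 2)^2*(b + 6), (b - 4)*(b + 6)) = b + 6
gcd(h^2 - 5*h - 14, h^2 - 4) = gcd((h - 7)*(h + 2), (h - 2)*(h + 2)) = h + 2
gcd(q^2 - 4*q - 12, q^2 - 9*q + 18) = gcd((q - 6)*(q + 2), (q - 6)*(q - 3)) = q - 6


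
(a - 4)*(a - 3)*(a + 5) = a^3 - 2*a^2 - 23*a + 60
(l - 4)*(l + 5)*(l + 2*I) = l^3 + l^2 + 2*I*l^2 - 20*l + 2*I*l - 40*I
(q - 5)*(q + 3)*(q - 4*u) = q^3 - 4*q^2*u - 2*q^2 + 8*q*u - 15*q + 60*u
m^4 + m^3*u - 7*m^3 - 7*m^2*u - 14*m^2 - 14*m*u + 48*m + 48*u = (m - 8)*(m - 2)*(m + 3)*(m + u)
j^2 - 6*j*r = j*(j - 6*r)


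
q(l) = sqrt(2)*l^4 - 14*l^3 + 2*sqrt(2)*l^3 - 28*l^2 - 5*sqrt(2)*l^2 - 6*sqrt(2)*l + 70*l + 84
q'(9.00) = 839.39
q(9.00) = -1068.55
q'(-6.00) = -1946.04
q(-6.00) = 2698.23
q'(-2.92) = -160.27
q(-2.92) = -13.70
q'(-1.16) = 88.95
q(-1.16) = -14.55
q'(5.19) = -414.46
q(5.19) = -1077.10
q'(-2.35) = -32.15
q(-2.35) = -66.13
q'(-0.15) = 71.26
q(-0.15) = 74.02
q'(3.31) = -332.70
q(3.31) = -332.01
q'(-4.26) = -685.22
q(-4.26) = 514.90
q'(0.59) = 9.63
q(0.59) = 105.96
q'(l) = 4*sqrt(2)*l^3 - 42*l^2 + 6*sqrt(2)*l^2 - 56*l - 10*sqrt(2)*l - 6*sqrt(2) + 70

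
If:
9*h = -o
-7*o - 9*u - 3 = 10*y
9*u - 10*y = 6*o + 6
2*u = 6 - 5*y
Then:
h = 95/363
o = -285/121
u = 36/121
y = 654/605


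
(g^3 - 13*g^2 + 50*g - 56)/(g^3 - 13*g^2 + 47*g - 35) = (g^2 - 6*g + 8)/(g^2 - 6*g + 5)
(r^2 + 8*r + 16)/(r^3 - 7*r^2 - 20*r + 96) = (r + 4)/(r^2 - 11*r + 24)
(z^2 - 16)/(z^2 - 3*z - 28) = (z - 4)/(z - 7)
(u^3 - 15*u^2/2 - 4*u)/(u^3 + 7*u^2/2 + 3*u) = (2*u^2 - 15*u - 8)/(2*u^2 + 7*u + 6)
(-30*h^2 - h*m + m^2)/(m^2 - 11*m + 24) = (-30*h^2 - h*m + m^2)/(m^2 - 11*m + 24)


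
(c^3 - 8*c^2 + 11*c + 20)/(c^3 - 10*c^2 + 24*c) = (c^2 - 4*c - 5)/(c*(c - 6))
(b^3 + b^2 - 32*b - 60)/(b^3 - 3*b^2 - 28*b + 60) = (b + 2)/(b - 2)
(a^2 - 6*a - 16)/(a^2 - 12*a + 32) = (a + 2)/(a - 4)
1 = 1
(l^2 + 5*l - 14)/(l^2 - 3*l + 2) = (l + 7)/(l - 1)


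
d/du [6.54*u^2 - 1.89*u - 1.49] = 13.08*u - 1.89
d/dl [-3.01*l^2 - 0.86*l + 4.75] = -6.02*l - 0.86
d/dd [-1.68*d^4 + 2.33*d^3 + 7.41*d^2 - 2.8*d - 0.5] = -6.72*d^3 + 6.99*d^2 + 14.82*d - 2.8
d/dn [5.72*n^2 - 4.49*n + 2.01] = 11.44*n - 4.49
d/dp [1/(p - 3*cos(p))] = -(3*sin(p) + 1)/(p - 3*cos(p))^2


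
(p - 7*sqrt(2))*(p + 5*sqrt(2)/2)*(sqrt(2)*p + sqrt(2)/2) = sqrt(2)*p^3 - 9*p^2 + sqrt(2)*p^2/2 - 35*sqrt(2)*p - 9*p/2 - 35*sqrt(2)/2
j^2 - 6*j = j*(j - 6)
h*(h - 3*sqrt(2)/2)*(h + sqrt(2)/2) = h^3 - sqrt(2)*h^2 - 3*h/2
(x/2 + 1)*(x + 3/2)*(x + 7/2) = x^3/2 + 7*x^2/2 + 61*x/8 + 21/4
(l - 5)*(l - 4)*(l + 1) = l^3 - 8*l^2 + 11*l + 20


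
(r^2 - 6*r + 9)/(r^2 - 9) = (r - 3)/(r + 3)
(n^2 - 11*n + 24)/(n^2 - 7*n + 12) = (n - 8)/(n - 4)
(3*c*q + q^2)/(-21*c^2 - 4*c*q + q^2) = q/(-7*c + q)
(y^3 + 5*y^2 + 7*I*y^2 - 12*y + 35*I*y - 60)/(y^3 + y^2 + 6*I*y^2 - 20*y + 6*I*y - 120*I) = (y^2 + 7*I*y - 12)/(y^2 + y*(-4 + 6*I) - 24*I)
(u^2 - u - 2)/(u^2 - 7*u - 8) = (u - 2)/(u - 8)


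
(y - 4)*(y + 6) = y^2 + 2*y - 24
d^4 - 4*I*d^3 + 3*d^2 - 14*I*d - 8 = (d - 4*I)*(d - I)^2*(d + 2*I)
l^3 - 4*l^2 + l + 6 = (l - 3)*(l - 2)*(l + 1)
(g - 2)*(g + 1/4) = g^2 - 7*g/4 - 1/2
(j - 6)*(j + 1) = j^2 - 5*j - 6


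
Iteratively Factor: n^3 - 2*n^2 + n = (n - 1)*(n^2 - n) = n*(n - 1)*(n - 1)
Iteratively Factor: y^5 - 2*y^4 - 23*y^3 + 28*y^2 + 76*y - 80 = (y - 2)*(y^4 - 23*y^2 - 18*y + 40) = (y - 5)*(y - 2)*(y^3 + 5*y^2 + 2*y - 8) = (y - 5)*(y - 2)*(y + 2)*(y^2 + 3*y - 4) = (y - 5)*(y - 2)*(y + 2)*(y + 4)*(y - 1)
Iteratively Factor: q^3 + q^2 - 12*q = (q)*(q^2 + q - 12) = q*(q + 4)*(q - 3)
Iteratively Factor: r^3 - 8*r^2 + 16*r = (r - 4)*(r^2 - 4*r) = (r - 4)^2*(r)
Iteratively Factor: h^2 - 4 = (h + 2)*(h - 2)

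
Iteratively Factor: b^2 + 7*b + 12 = (b + 3)*(b + 4)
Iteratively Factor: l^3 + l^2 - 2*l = (l + 2)*(l^2 - l) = l*(l + 2)*(l - 1)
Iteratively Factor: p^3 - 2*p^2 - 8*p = (p)*(p^2 - 2*p - 8) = p*(p - 4)*(p + 2)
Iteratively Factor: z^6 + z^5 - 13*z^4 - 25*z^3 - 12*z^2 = (z - 4)*(z^5 + 5*z^4 + 7*z^3 + 3*z^2) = z*(z - 4)*(z^4 + 5*z^3 + 7*z^2 + 3*z) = z*(z - 4)*(z + 1)*(z^3 + 4*z^2 + 3*z) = z*(z - 4)*(z + 1)^2*(z^2 + 3*z) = z*(z - 4)*(z + 1)^2*(z + 3)*(z)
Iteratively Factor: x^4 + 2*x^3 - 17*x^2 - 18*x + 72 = (x - 2)*(x^3 + 4*x^2 - 9*x - 36) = (x - 2)*(x + 3)*(x^2 + x - 12) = (x - 2)*(x + 3)*(x + 4)*(x - 3)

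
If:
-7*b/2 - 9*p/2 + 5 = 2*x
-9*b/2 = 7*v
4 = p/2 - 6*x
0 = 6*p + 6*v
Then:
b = 38/39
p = 57/91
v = -57/91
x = -671/1092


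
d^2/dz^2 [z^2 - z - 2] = 2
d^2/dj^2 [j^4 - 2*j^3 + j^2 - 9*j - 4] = 12*j^2 - 12*j + 2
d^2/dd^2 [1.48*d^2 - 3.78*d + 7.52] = 2.96000000000000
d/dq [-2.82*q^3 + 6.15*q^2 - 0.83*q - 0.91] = -8.46*q^2 + 12.3*q - 0.83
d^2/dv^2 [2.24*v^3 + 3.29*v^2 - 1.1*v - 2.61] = 13.44*v + 6.58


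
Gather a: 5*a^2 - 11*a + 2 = 5*a^2 - 11*a + 2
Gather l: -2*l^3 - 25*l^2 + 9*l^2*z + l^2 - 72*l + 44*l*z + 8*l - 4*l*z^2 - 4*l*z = -2*l^3 + l^2*(9*z - 24) + l*(-4*z^2 + 40*z - 64)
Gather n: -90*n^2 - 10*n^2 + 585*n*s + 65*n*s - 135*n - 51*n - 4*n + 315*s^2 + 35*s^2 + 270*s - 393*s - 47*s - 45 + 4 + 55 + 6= -100*n^2 + n*(650*s - 190) + 350*s^2 - 170*s + 20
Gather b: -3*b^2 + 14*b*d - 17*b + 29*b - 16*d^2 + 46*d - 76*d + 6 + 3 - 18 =-3*b^2 + b*(14*d + 12) - 16*d^2 - 30*d - 9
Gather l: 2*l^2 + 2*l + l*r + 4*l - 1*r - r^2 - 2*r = 2*l^2 + l*(r + 6) - r^2 - 3*r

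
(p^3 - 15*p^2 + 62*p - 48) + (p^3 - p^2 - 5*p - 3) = 2*p^3 - 16*p^2 + 57*p - 51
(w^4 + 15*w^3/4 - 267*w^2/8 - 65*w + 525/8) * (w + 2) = w^5 + 23*w^4/4 - 207*w^3/8 - 527*w^2/4 - 515*w/8 + 525/4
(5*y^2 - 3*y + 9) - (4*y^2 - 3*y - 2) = y^2 + 11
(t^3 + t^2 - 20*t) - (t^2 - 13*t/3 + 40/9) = t^3 - 47*t/3 - 40/9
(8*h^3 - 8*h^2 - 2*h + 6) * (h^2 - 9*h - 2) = 8*h^5 - 80*h^4 + 54*h^3 + 40*h^2 - 50*h - 12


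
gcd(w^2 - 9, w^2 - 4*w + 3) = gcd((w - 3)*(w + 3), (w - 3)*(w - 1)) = w - 3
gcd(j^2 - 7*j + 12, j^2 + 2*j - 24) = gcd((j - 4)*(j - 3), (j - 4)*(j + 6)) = j - 4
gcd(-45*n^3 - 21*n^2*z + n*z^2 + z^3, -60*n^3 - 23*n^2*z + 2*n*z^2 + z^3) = -15*n^2 - 2*n*z + z^2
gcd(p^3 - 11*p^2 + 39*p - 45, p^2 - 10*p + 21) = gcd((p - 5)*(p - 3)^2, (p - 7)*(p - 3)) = p - 3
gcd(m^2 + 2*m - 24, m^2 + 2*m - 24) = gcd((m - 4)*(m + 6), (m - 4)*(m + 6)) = m^2 + 2*m - 24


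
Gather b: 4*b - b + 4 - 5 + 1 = 3*b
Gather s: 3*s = 3*s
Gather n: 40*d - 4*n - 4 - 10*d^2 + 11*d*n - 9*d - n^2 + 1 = -10*d^2 + 31*d - n^2 + n*(11*d - 4) - 3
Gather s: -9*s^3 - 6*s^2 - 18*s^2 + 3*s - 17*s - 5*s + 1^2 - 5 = -9*s^3 - 24*s^2 - 19*s - 4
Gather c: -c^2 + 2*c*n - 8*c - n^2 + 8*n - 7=-c^2 + c*(2*n - 8) - n^2 + 8*n - 7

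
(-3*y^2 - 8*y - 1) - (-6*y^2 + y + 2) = 3*y^2 - 9*y - 3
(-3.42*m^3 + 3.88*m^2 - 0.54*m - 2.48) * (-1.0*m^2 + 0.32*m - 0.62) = 3.42*m^5 - 4.9744*m^4 + 3.902*m^3 - 0.0983999999999998*m^2 - 0.4588*m + 1.5376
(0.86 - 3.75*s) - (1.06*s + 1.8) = -4.81*s - 0.94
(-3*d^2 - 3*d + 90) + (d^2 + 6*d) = -2*d^2 + 3*d + 90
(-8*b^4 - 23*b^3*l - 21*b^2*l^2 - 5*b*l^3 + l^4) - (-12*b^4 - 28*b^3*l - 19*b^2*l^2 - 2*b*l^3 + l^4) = 4*b^4 + 5*b^3*l - 2*b^2*l^2 - 3*b*l^3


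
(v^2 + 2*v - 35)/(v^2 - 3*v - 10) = (v + 7)/(v + 2)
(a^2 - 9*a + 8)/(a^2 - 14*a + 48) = (a - 1)/(a - 6)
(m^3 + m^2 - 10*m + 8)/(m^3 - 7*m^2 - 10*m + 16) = (m^2 + 2*m - 8)/(m^2 - 6*m - 16)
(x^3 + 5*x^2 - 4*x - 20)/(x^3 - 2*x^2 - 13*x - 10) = (x^2 + 3*x - 10)/(x^2 - 4*x - 5)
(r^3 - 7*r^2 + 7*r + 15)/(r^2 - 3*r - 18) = (-r^3 + 7*r^2 - 7*r - 15)/(-r^2 + 3*r + 18)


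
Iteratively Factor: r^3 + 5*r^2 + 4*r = (r + 1)*(r^2 + 4*r) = r*(r + 1)*(r + 4)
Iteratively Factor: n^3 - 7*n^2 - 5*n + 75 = (n - 5)*(n^2 - 2*n - 15) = (n - 5)*(n + 3)*(n - 5)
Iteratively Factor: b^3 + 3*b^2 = (b + 3)*(b^2) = b*(b + 3)*(b)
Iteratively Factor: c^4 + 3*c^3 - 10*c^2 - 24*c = (c + 2)*(c^3 + c^2 - 12*c) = (c - 3)*(c + 2)*(c^2 + 4*c) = (c - 3)*(c + 2)*(c + 4)*(c)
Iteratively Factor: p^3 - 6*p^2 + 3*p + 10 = (p - 5)*(p^2 - p - 2) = (p - 5)*(p + 1)*(p - 2)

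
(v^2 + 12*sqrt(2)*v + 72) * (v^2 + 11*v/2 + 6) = v^4 + 11*v^3/2 + 12*sqrt(2)*v^3 + 78*v^2 + 66*sqrt(2)*v^2 + 72*sqrt(2)*v + 396*v + 432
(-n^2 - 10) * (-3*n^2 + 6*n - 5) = 3*n^4 - 6*n^3 + 35*n^2 - 60*n + 50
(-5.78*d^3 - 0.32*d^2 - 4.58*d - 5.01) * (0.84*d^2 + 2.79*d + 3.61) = -4.8552*d^5 - 16.395*d^4 - 25.6058*d^3 - 18.1418*d^2 - 30.5117*d - 18.0861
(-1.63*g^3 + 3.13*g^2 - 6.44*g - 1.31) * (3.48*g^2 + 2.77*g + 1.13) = -5.6724*g^5 + 6.3773*g^4 - 15.583*g^3 - 18.8607*g^2 - 10.9059*g - 1.4803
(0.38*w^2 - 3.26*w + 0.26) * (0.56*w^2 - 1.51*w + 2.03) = 0.2128*w^4 - 2.3994*w^3 + 5.8396*w^2 - 7.0104*w + 0.5278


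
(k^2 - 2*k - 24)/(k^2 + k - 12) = (k - 6)/(k - 3)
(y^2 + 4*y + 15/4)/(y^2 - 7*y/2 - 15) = (y + 3/2)/(y - 6)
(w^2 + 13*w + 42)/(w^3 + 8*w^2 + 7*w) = (w + 6)/(w*(w + 1))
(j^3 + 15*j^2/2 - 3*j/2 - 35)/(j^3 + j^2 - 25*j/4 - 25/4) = 2*(j^2 + 5*j - 14)/(2*j^2 - 3*j - 5)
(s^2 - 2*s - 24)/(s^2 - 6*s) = (s + 4)/s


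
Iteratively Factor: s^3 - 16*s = (s + 4)*(s^2 - 4*s) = (s - 4)*(s + 4)*(s)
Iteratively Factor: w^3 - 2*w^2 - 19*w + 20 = (w - 1)*(w^2 - w - 20) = (w - 5)*(w - 1)*(w + 4)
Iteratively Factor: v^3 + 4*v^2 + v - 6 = (v - 1)*(v^2 + 5*v + 6) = (v - 1)*(v + 3)*(v + 2)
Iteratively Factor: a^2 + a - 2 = (a + 2)*(a - 1)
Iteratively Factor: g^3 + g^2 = (g)*(g^2 + g) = g^2*(g + 1)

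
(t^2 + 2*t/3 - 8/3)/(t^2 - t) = (3*t^2 + 2*t - 8)/(3*t*(t - 1))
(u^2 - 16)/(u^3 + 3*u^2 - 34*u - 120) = (u - 4)/(u^2 - u - 30)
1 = 1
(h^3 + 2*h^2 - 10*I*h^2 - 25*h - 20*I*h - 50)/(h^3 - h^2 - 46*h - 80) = (h^2 - 10*I*h - 25)/(h^2 - 3*h - 40)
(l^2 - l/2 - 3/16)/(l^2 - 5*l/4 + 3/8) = (4*l + 1)/(2*(2*l - 1))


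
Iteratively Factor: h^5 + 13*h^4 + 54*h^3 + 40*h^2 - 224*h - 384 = (h + 3)*(h^4 + 10*h^3 + 24*h^2 - 32*h - 128) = (h + 3)*(h + 4)*(h^3 + 6*h^2 - 32) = (h - 2)*(h + 3)*(h + 4)*(h^2 + 8*h + 16) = (h - 2)*(h + 3)*(h + 4)^2*(h + 4)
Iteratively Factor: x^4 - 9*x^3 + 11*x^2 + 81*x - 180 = (x + 3)*(x^3 - 12*x^2 + 47*x - 60) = (x - 4)*(x + 3)*(x^2 - 8*x + 15) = (x - 4)*(x - 3)*(x + 3)*(x - 5)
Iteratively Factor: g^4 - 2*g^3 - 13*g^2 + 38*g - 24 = (g - 1)*(g^3 - g^2 - 14*g + 24) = (g - 1)*(g + 4)*(g^2 - 5*g + 6) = (g - 2)*(g - 1)*(g + 4)*(g - 3)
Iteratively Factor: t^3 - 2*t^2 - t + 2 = (t - 2)*(t^2 - 1) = (t - 2)*(t + 1)*(t - 1)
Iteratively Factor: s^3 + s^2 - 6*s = (s)*(s^2 + s - 6) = s*(s + 3)*(s - 2)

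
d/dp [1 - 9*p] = -9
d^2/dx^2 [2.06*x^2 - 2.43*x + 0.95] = 4.12000000000000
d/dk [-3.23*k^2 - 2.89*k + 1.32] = -6.46*k - 2.89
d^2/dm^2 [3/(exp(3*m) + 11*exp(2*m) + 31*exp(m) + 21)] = 3*(2*(3*exp(2*m) + 22*exp(m) + 31)^2*exp(m) - (9*exp(2*m) + 44*exp(m) + 31)*(exp(3*m) + 11*exp(2*m) + 31*exp(m) + 21))*exp(m)/(exp(3*m) + 11*exp(2*m) + 31*exp(m) + 21)^3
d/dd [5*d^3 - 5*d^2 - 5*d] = 15*d^2 - 10*d - 5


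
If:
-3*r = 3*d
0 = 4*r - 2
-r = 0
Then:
No Solution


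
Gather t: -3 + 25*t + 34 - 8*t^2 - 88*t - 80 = -8*t^2 - 63*t - 49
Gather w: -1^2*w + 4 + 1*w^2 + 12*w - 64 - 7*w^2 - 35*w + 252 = -6*w^2 - 24*w + 192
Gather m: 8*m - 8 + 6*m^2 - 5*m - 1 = 6*m^2 + 3*m - 9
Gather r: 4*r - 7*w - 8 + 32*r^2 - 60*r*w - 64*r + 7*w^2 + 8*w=32*r^2 + r*(-60*w - 60) + 7*w^2 + w - 8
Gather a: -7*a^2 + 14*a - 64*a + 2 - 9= -7*a^2 - 50*a - 7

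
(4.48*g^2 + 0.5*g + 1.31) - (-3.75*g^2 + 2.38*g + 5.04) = 8.23*g^2 - 1.88*g - 3.73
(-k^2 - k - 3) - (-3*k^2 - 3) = 2*k^2 - k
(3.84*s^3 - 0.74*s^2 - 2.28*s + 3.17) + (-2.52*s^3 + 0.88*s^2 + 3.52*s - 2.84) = 1.32*s^3 + 0.14*s^2 + 1.24*s + 0.33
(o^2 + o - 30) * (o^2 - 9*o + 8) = o^4 - 8*o^3 - 31*o^2 + 278*o - 240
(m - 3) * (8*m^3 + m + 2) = 8*m^4 - 24*m^3 + m^2 - m - 6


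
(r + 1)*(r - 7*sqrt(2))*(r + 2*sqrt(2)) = r^3 - 5*sqrt(2)*r^2 + r^2 - 28*r - 5*sqrt(2)*r - 28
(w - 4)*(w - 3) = w^2 - 7*w + 12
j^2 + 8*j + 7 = (j + 1)*(j + 7)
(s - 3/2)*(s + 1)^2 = s^3 + s^2/2 - 2*s - 3/2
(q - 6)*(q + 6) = q^2 - 36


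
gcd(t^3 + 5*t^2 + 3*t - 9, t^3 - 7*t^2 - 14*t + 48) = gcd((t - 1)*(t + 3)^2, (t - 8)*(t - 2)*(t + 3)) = t + 3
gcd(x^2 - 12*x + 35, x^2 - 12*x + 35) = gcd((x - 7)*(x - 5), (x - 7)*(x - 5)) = x^2 - 12*x + 35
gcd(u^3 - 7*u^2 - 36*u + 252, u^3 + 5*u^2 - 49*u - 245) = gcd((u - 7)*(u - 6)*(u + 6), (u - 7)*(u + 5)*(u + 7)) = u - 7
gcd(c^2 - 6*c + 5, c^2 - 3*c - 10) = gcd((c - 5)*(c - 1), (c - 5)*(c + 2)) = c - 5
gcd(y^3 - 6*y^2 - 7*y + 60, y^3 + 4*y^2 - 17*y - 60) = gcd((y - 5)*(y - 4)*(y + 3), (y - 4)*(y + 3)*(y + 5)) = y^2 - y - 12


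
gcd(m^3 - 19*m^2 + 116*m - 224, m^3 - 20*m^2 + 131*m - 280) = m^2 - 15*m + 56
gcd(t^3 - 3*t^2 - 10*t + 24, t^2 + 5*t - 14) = t - 2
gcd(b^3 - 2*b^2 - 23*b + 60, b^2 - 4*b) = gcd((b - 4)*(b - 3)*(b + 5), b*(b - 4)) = b - 4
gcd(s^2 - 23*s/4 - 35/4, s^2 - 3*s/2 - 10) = 1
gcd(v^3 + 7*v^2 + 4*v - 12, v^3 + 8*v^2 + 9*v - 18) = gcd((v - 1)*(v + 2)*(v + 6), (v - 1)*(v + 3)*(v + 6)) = v^2 + 5*v - 6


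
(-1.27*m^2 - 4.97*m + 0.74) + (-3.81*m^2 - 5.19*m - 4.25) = -5.08*m^2 - 10.16*m - 3.51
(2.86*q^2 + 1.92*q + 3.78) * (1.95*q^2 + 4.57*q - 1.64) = 5.577*q^4 + 16.8142*q^3 + 11.455*q^2 + 14.1258*q - 6.1992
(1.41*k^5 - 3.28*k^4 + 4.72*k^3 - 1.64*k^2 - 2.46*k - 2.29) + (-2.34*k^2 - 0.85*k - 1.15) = 1.41*k^5 - 3.28*k^4 + 4.72*k^3 - 3.98*k^2 - 3.31*k - 3.44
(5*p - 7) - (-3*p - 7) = 8*p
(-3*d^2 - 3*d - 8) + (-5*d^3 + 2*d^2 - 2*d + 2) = -5*d^3 - d^2 - 5*d - 6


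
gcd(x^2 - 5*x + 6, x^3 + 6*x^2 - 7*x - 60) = x - 3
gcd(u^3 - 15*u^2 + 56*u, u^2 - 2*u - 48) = u - 8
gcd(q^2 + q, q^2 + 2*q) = q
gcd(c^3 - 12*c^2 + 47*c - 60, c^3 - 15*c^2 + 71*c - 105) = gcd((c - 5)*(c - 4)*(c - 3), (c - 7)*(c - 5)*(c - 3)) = c^2 - 8*c + 15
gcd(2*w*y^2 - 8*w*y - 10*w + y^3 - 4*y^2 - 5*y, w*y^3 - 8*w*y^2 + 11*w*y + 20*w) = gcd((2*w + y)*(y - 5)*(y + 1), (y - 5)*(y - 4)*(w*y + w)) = y^2 - 4*y - 5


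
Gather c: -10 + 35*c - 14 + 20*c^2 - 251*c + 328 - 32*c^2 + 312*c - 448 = -12*c^2 + 96*c - 144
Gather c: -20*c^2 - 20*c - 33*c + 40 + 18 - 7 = -20*c^2 - 53*c + 51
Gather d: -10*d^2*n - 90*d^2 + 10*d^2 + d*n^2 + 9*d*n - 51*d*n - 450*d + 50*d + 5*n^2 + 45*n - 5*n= d^2*(-10*n - 80) + d*(n^2 - 42*n - 400) + 5*n^2 + 40*n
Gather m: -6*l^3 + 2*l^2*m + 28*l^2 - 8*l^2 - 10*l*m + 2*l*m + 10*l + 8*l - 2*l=-6*l^3 + 20*l^2 + 16*l + m*(2*l^2 - 8*l)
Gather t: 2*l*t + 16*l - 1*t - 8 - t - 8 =16*l + t*(2*l - 2) - 16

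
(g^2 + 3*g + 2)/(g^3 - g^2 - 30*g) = (g^2 + 3*g + 2)/(g*(g^2 - g - 30))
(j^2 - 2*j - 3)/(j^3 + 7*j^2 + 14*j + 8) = (j - 3)/(j^2 + 6*j + 8)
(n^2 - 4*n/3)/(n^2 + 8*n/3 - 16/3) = n/(n + 4)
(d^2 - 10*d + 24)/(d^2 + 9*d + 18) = (d^2 - 10*d + 24)/(d^2 + 9*d + 18)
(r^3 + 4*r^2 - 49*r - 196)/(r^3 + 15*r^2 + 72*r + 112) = (r - 7)/(r + 4)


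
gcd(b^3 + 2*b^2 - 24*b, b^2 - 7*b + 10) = 1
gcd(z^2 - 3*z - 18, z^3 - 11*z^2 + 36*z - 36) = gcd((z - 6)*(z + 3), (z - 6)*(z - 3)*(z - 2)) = z - 6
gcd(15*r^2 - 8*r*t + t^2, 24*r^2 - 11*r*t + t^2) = 3*r - t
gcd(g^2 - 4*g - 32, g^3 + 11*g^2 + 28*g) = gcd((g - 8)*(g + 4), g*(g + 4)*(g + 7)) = g + 4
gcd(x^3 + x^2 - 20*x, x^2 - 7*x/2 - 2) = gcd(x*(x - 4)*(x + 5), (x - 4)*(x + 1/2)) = x - 4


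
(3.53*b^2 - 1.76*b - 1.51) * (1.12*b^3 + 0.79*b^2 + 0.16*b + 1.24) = 3.9536*b^5 + 0.8175*b^4 - 2.5168*b^3 + 2.9027*b^2 - 2.424*b - 1.8724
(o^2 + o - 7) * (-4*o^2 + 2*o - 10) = -4*o^4 - 2*o^3 + 20*o^2 - 24*o + 70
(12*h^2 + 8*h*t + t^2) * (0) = 0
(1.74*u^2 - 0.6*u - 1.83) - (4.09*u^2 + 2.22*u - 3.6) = -2.35*u^2 - 2.82*u + 1.77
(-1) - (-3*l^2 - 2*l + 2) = 3*l^2 + 2*l - 3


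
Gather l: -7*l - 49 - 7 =-7*l - 56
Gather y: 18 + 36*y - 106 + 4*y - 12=40*y - 100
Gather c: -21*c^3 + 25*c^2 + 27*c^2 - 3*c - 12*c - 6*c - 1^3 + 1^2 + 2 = -21*c^3 + 52*c^2 - 21*c + 2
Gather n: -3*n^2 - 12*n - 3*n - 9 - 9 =-3*n^2 - 15*n - 18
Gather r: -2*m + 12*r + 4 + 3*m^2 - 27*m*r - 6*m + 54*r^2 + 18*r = 3*m^2 - 8*m + 54*r^2 + r*(30 - 27*m) + 4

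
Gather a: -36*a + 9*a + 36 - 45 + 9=-27*a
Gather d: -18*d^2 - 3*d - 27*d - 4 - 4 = -18*d^2 - 30*d - 8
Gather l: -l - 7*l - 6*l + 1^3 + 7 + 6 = 14 - 14*l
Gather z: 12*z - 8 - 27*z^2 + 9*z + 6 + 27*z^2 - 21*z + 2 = 0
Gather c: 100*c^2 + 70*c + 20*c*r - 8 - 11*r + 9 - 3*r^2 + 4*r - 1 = 100*c^2 + c*(20*r + 70) - 3*r^2 - 7*r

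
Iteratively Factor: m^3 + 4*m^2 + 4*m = (m + 2)*(m^2 + 2*m) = m*(m + 2)*(m + 2)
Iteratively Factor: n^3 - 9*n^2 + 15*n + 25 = (n - 5)*(n^2 - 4*n - 5) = (n - 5)*(n + 1)*(n - 5)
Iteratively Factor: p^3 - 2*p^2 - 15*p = (p - 5)*(p^2 + 3*p) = p*(p - 5)*(p + 3)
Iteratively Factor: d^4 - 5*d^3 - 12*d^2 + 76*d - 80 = (d + 4)*(d^3 - 9*d^2 + 24*d - 20) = (d - 2)*(d + 4)*(d^2 - 7*d + 10) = (d - 2)^2*(d + 4)*(d - 5)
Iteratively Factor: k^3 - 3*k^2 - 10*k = (k + 2)*(k^2 - 5*k) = (k - 5)*(k + 2)*(k)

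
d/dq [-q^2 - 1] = -2*q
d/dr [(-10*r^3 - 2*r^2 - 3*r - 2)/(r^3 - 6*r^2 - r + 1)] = (62*r^4 + 26*r^3 - 40*r^2 - 28*r - 5)/(r^6 - 12*r^5 + 34*r^4 + 14*r^3 - 11*r^2 - 2*r + 1)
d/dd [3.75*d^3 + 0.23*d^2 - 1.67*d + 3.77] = 11.25*d^2 + 0.46*d - 1.67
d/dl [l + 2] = 1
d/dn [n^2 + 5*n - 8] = 2*n + 5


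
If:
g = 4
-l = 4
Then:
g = 4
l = -4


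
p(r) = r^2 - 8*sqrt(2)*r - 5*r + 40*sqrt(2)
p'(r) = 2*r - 8*sqrt(2) - 5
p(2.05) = 27.33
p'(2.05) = -12.21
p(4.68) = 2.12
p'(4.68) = -6.95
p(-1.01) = 74.07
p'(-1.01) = -18.33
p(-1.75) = 88.18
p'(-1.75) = -19.81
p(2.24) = 25.04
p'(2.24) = -11.83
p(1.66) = 32.24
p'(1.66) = -12.99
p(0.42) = 49.89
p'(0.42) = -15.47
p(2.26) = 24.81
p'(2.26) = -11.79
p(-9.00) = 284.39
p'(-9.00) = -34.31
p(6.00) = -5.31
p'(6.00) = -4.31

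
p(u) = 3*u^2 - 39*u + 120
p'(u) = 6*u - 39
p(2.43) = 42.94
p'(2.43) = -24.42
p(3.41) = 21.89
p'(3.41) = -18.54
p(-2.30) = 225.57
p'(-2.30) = -52.80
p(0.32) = 107.83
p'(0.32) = -37.08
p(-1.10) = 166.53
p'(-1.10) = -45.60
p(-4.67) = 367.56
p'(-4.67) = -67.02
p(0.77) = 91.75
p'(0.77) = -34.38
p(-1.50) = 185.25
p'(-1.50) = -48.00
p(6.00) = -6.00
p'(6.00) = -3.00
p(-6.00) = 462.00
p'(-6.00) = -75.00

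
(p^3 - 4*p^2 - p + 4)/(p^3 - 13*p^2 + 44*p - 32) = (p + 1)/(p - 8)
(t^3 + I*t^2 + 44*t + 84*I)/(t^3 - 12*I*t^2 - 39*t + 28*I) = (t^2 + 8*I*t - 12)/(t^2 - 5*I*t - 4)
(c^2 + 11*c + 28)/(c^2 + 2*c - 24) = (c^2 + 11*c + 28)/(c^2 + 2*c - 24)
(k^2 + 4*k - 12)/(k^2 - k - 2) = (k + 6)/(k + 1)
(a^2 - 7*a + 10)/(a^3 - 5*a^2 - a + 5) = (a - 2)/(a^2 - 1)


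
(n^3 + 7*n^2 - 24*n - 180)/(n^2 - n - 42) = (n^2 + n - 30)/(n - 7)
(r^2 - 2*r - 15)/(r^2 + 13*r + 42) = (r^2 - 2*r - 15)/(r^2 + 13*r + 42)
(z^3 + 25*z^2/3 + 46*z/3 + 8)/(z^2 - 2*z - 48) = (3*z^2 + 7*z + 4)/(3*(z - 8))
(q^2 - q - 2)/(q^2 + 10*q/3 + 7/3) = 3*(q - 2)/(3*q + 7)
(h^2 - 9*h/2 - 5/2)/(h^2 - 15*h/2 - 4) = (h - 5)/(h - 8)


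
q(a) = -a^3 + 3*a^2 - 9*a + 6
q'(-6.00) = -153.00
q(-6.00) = 384.00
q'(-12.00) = -513.00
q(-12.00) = 2274.00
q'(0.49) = -6.78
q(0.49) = 2.19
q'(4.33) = -39.27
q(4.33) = -57.91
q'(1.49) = -6.72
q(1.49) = -4.06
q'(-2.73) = -47.74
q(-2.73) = 73.28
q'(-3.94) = -79.21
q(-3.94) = 149.19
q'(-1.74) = -28.52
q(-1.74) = 36.01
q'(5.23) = -59.68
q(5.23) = -102.07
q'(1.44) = -6.58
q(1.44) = -3.73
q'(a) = -3*a^2 + 6*a - 9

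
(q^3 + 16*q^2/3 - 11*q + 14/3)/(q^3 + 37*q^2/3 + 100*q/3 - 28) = (q - 1)/(q + 6)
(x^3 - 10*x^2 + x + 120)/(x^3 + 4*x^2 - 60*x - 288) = (x^2 - 2*x - 15)/(x^2 + 12*x + 36)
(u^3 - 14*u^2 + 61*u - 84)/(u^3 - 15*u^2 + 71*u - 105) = (u - 4)/(u - 5)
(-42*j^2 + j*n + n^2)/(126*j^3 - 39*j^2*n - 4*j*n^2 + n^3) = (-42*j^2 + j*n + n^2)/(126*j^3 - 39*j^2*n - 4*j*n^2 + n^3)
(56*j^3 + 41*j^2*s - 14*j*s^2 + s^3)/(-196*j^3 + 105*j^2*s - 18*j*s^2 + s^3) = (-8*j^2 - 7*j*s + s^2)/(28*j^2 - 11*j*s + s^2)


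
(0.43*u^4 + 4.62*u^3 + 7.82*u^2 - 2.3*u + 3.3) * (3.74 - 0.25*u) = -0.1075*u^5 + 0.4532*u^4 + 15.3238*u^3 + 29.8218*u^2 - 9.427*u + 12.342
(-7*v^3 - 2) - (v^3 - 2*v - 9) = -8*v^3 + 2*v + 7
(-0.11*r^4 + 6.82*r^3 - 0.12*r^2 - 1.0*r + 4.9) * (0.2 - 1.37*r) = 0.1507*r^5 - 9.3654*r^4 + 1.5284*r^3 + 1.346*r^2 - 6.913*r + 0.98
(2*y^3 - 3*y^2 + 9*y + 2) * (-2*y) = -4*y^4 + 6*y^3 - 18*y^2 - 4*y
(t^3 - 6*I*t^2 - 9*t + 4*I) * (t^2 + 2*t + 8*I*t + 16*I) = t^5 + 2*t^4 + 2*I*t^4 + 39*t^3 + 4*I*t^3 + 78*t^2 - 68*I*t^2 - 32*t - 136*I*t - 64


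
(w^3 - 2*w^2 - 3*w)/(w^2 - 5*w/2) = 2*(w^2 - 2*w - 3)/(2*w - 5)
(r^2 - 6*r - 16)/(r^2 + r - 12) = (r^2 - 6*r - 16)/(r^2 + r - 12)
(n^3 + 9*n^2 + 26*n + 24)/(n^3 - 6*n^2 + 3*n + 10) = (n^3 + 9*n^2 + 26*n + 24)/(n^3 - 6*n^2 + 3*n + 10)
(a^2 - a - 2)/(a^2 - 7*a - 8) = (a - 2)/(a - 8)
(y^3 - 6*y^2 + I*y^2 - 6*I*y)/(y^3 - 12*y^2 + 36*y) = (y + I)/(y - 6)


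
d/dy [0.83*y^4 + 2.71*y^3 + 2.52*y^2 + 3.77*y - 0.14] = 3.32*y^3 + 8.13*y^2 + 5.04*y + 3.77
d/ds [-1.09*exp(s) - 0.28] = -1.09*exp(s)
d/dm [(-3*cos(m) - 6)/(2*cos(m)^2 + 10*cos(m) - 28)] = 3*(sin(m)^2 - 4*cos(m) - 25)*sin(m)/(2*(cos(m)^2 + 5*cos(m) - 14)^2)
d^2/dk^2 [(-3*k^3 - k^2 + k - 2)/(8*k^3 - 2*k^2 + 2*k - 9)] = 2*(-112*k^6 + 336*k^5 - 2064*k^4 - 222*k^3 + 528*k^2 - 1191*k - 35)/(512*k^9 - 384*k^8 + 480*k^7 - 1928*k^6 + 984*k^5 - 996*k^4 + 2168*k^3 - 594*k^2 + 486*k - 729)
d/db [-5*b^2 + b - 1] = 1 - 10*b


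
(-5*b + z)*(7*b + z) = -35*b^2 + 2*b*z + z^2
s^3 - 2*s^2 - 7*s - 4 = (s - 4)*(s + 1)^2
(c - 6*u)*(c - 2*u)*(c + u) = c^3 - 7*c^2*u + 4*c*u^2 + 12*u^3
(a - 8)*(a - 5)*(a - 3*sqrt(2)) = a^3 - 13*a^2 - 3*sqrt(2)*a^2 + 40*a + 39*sqrt(2)*a - 120*sqrt(2)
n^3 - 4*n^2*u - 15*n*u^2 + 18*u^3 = (n - 6*u)*(n - u)*(n + 3*u)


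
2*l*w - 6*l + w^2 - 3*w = (2*l + w)*(w - 3)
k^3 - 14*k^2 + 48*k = k*(k - 8)*(k - 6)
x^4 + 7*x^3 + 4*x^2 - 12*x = x*(x - 1)*(x + 2)*(x + 6)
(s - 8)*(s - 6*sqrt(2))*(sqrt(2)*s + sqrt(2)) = sqrt(2)*s^3 - 12*s^2 - 7*sqrt(2)*s^2 - 8*sqrt(2)*s + 84*s + 96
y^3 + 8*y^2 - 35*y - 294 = (y - 6)*(y + 7)^2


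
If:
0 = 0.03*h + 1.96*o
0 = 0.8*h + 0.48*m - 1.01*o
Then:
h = -65.3333333333333*o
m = 110.993055555556*o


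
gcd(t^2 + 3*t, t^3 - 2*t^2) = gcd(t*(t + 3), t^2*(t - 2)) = t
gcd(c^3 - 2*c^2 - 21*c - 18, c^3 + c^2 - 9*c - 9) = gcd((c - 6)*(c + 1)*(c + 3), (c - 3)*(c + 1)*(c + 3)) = c^2 + 4*c + 3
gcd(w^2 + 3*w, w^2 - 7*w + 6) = 1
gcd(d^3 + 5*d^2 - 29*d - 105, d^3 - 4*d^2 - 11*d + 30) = d^2 - 2*d - 15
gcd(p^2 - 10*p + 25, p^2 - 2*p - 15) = p - 5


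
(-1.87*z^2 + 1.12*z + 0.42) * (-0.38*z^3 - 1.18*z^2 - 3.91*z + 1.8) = 0.7106*z^5 + 1.781*z^4 + 5.8305*z^3 - 8.2408*z^2 + 0.3738*z + 0.756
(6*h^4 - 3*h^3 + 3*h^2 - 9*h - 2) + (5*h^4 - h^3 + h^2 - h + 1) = 11*h^4 - 4*h^3 + 4*h^2 - 10*h - 1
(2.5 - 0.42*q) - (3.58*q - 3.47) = 5.97 - 4.0*q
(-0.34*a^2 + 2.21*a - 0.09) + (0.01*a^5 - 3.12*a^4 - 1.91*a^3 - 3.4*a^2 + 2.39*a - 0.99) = 0.01*a^5 - 3.12*a^4 - 1.91*a^3 - 3.74*a^2 + 4.6*a - 1.08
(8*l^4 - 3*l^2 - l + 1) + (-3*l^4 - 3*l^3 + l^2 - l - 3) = 5*l^4 - 3*l^3 - 2*l^2 - 2*l - 2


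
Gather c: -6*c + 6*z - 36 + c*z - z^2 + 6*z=c*(z - 6) - z^2 + 12*z - 36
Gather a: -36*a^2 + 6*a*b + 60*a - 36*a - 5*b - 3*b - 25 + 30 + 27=-36*a^2 + a*(6*b + 24) - 8*b + 32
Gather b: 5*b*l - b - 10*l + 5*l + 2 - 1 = b*(5*l - 1) - 5*l + 1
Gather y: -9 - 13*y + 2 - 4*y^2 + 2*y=-4*y^2 - 11*y - 7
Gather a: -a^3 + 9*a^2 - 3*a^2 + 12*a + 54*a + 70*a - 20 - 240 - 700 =-a^3 + 6*a^2 + 136*a - 960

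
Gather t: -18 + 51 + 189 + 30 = 252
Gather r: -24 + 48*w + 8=48*w - 16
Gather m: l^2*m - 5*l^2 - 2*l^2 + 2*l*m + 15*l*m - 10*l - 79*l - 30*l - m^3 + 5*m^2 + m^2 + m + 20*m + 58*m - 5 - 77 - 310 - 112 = -7*l^2 - 119*l - m^3 + 6*m^2 + m*(l^2 + 17*l + 79) - 504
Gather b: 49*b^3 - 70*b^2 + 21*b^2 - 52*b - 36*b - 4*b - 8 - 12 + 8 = 49*b^3 - 49*b^2 - 92*b - 12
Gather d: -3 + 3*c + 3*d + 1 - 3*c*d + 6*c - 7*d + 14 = 9*c + d*(-3*c - 4) + 12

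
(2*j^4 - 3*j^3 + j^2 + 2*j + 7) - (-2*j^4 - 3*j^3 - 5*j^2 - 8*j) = 4*j^4 + 6*j^2 + 10*j + 7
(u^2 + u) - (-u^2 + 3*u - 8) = 2*u^2 - 2*u + 8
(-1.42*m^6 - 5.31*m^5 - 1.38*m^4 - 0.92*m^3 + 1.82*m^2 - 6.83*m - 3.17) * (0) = 0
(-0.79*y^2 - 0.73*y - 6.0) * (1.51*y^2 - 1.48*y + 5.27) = -1.1929*y^4 + 0.0669*y^3 - 12.1429*y^2 + 5.0329*y - 31.62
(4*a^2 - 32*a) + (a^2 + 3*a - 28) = 5*a^2 - 29*a - 28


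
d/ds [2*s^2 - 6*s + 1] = 4*s - 6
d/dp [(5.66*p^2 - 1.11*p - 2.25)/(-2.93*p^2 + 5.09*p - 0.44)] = (25.5571*p^2 - 18.1658*p + 11.9409)/(8.5849*p^4 - 29.8274*p^3 + 28.4865*p^2 - 4.4792*p + 0.1936)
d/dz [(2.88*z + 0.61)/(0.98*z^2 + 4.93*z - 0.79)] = (2.8224*z^2 + 14.1984*z - (1.96*z + 4.93)*(2.88*z + 0.61) - 2.2752)/(0.98*z^2 + 4.93*z - 0.79)^2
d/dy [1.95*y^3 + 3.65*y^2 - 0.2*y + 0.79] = 5.85*y^2 + 7.3*y - 0.2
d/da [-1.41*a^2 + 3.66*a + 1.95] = 3.66 - 2.82*a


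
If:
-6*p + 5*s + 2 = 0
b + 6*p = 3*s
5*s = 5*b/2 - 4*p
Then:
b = -21/20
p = -1/16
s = -19/40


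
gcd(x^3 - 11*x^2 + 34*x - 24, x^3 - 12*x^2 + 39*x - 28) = x^2 - 5*x + 4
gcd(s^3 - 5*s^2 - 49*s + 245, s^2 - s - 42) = s - 7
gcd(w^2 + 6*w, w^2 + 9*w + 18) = w + 6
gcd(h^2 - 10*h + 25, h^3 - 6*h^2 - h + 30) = h - 5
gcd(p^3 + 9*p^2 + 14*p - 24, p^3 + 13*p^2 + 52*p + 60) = p + 6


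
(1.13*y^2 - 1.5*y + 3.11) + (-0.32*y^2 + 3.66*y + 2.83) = 0.81*y^2 + 2.16*y + 5.94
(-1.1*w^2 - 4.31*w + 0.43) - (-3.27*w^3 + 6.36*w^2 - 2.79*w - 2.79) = 3.27*w^3 - 7.46*w^2 - 1.52*w + 3.22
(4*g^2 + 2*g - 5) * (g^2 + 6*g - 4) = 4*g^4 + 26*g^3 - 9*g^2 - 38*g + 20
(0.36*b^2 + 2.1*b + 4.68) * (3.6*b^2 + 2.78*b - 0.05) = 1.296*b^4 + 8.5608*b^3 + 22.668*b^2 + 12.9054*b - 0.234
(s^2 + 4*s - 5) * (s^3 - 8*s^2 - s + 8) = s^5 - 4*s^4 - 38*s^3 + 44*s^2 + 37*s - 40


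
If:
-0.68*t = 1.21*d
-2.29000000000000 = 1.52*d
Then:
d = -1.51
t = 2.68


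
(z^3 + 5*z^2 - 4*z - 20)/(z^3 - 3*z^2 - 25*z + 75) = (z^2 - 4)/(z^2 - 8*z + 15)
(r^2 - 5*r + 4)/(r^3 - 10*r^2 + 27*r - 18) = (r - 4)/(r^2 - 9*r + 18)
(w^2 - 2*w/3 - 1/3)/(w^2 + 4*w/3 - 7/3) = (3*w + 1)/(3*w + 7)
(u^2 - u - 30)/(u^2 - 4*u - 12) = (u + 5)/(u + 2)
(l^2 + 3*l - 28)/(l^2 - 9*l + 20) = (l + 7)/(l - 5)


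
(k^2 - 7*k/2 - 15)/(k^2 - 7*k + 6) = (k + 5/2)/(k - 1)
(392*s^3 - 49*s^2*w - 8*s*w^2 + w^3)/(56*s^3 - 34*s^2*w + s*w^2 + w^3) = (56*s^2 - 15*s*w + w^2)/(8*s^2 - 6*s*w + w^2)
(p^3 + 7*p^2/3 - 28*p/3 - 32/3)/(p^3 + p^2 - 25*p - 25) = (3*p^2 + 4*p - 32)/(3*(p^2 - 25))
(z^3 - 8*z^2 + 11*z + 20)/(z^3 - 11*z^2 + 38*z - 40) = (z + 1)/(z - 2)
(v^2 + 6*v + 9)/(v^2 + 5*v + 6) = (v + 3)/(v + 2)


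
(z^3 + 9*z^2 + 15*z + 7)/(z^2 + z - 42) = (z^2 + 2*z + 1)/(z - 6)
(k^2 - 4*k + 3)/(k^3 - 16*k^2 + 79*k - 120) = (k - 1)/(k^2 - 13*k + 40)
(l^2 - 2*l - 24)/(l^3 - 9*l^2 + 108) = (l + 4)/(l^2 - 3*l - 18)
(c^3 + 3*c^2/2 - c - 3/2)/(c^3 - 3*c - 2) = (c^2 + c/2 - 3/2)/(c^2 - c - 2)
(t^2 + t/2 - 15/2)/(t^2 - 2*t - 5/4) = 2*(t + 3)/(2*t + 1)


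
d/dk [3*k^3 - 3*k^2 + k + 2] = 9*k^2 - 6*k + 1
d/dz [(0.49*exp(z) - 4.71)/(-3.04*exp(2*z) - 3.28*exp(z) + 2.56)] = (1.4896*exp(2*z) - 28.6368*exp(z) - 14.1944)*exp(z)/(9.2416*exp(4*z) + 19.9424*exp(3*z) - 4.8064*exp(2*z) - 16.7936*exp(z) + 6.5536)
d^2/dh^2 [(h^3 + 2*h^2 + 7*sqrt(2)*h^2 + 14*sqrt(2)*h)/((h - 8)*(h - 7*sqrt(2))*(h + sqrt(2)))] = 2*(10*h^6 + 13*sqrt(2)*h^6 - 102*sqrt(2)*h^5 + 42*h^5 - 3108*h^4 - 330*sqrt(2)*h^4 - 212*sqrt(2)*h^3 + 10604*h^3 + 28896*h^2 + 29568*sqrt(2)*h^2 + 37632*sqrt(2)*h + 94080*h - 125440 + 109760*sqrt(2))/(h^9 - 18*sqrt(2)*h^8 - 24*h^8 + 366*h^7 + 432*sqrt(2)*h^7 - 3384*sqrt(2)*h^6 - 4688*h^6 + 7488*sqrt(2)*h^5 + 30972*h^5 - 30624*h^4 + 10296*sqrt(2)*h^4 - 470456*h^3 + 47808*sqrt(2)*h^3 - 677376*sqrt(2)*h^2 + 1313088*h^2 - 526848*h + 1806336*sqrt(2)*h + 1404928)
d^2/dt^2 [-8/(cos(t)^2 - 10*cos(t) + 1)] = 4*(-8*sin(t)^4 + 196*sin(t)^2 - 95*cos(t) + 15*cos(3*t) + 208)/(sin(t)^2 + 10*cos(t) - 2)^3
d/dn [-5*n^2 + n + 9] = 1 - 10*n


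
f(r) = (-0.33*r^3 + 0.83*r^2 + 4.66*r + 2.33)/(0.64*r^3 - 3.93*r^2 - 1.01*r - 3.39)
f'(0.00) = -1.17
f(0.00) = -0.69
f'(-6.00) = 0.03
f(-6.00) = -0.27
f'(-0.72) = -0.49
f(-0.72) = 0.10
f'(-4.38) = 0.06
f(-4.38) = -0.20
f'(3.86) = 0.17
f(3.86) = -0.47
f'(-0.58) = -0.78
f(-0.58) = 0.01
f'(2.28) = 0.17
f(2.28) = -0.72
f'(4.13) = 0.19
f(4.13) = -0.42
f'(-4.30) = 0.06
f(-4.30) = -0.19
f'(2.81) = 0.15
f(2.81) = -0.64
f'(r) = (-1.92*r^2 + 7.86*r + 1.01)*(-0.33*r^3 + 0.83*r^2 + 4.66*r + 2.33)/(0.64*r^3 - 3.93*r^2 - 1.01*r - 3.39)^2 + (-0.99*r^2 + 1.66*r + 4.66)/(0.64*r^3 - 3.93*r^2 - 1.01*r - 3.39) = (0.7657*r^4 - 5.2982*r^3 + 16.358*r^2 + 12.6864*r - 13.4441)/(0.4096*r^6 - 5.0304*r^5 + 14.1521*r^4 + 3.5994*r^3 + 27.6655*r^2 + 6.8478*r + 11.4921)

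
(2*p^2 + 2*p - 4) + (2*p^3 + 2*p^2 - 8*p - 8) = 2*p^3 + 4*p^2 - 6*p - 12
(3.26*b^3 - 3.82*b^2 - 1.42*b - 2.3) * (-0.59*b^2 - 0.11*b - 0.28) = -1.9234*b^5 + 1.8952*b^4 + 0.3452*b^3 + 2.5828*b^2 + 0.6506*b + 0.644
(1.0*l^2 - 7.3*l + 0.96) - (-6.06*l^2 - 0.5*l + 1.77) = 7.06*l^2 - 6.8*l - 0.81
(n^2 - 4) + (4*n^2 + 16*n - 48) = 5*n^2 + 16*n - 52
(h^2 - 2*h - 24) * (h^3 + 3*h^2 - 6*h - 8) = h^5 + h^4 - 36*h^3 - 68*h^2 + 160*h + 192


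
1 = 1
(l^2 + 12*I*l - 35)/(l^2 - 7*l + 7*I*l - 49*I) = (l + 5*I)/(l - 7)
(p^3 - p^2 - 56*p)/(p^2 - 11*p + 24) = p*(p + 7)/(p - 3)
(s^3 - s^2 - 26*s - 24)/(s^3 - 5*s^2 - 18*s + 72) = (s + 1)/(s - 3)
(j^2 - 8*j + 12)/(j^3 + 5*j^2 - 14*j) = (j - 6)/(j*(j + 7))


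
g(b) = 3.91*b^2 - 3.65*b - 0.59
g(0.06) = -0.79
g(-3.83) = 70.74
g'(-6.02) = -50.73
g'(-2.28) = -21.48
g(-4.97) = 114.13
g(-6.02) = 163.08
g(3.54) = 35.49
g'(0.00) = -3.65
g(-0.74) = 4.25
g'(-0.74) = -9.44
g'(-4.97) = -42.52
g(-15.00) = 933.91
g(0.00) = -0.59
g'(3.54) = 24.03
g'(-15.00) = -120.95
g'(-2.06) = -19.76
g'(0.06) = -3.18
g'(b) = 7.82*b - 3.65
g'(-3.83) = -33.60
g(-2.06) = 23.52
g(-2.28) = 28.06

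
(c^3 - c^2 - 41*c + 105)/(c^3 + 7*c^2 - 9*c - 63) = (c - 5)/(c + 3)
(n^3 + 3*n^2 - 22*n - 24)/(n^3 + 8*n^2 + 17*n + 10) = (n^2 + 2*n - 24)/(n^2 + 7*n + 10)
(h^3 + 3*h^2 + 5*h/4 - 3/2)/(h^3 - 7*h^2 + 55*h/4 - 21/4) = (2*h^2 + 7*h + 6)/(2*h^2 - 13*h + 21)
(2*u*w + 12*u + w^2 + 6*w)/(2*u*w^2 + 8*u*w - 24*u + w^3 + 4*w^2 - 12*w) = 1/(w - 2)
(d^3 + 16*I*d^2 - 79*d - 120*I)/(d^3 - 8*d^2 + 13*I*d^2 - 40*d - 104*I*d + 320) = (d + 3*I)/(d - 8)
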